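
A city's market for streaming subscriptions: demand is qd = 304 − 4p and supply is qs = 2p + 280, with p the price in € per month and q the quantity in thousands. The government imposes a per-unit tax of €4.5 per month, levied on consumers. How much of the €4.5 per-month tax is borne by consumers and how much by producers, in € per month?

Consumers bear €1.5 per month; producers bear €3 per month.

Before the tax: set 304 − 4p = 2p + 280 → p* = €4, q* = 288.
With the tax collected from consumers, demand (in seller-price terms) shifts: qd = 304 − 4(p + 4.5).
New equilibrium: consumers pay €5.5, producers receive €1, q = 282. (Wedge: pb − ps = 4.5.)
Burden on consumers: €1.5; on producers: €3. (They sum to €4.5.)
The less price-elastic side of the market bears the larger share of a per-unit tax.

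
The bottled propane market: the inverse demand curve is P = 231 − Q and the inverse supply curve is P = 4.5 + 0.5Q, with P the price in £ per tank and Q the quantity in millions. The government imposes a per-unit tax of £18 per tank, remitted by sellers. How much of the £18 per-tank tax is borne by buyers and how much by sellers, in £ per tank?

Rewrite in direct form: Qd = 231 − P and Qs = 2P − 9.
Before the tax: set 231 − P = 2P − 9 → P* = £80, Q* = 151.
With the tax collected from sellers, supply shifts: Qs = 2(P − 18) − 9.
New equilibrium: buyers pay £92, sellers receive £74, Q = 139. (Wedge: Pb − Ps = 18.)
Burden on buyers: £12; on sellers: £6. (They sum to £18.)

Buyers bear £12 per tank; sellers bear £6 per tank.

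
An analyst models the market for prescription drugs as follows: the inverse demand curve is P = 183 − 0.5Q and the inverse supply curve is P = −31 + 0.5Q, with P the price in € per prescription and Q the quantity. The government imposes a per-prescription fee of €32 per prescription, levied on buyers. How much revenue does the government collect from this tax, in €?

Rewrite in direct form: Qd = 366 − 2P and Qs = 2P + 62.
Without the tax, 366 − 2P = 2P + 62 gives 4P = 304, so P* = €76 and Q* = 214.
With the tax collected from buyers, demand (in seller-price terms) shifts: Qd = 366 − 2(P + 32).
Solving gives Q = 182 with buyers paying €92 and sellers receiving €60 (the €32 wedge).
Revenue = t · Q = 32 · 182 = €5824.

Tax revenue = €5824.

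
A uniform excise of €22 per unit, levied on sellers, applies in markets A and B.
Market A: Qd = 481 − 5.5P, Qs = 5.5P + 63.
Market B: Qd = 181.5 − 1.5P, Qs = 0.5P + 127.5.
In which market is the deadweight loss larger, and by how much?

Market A, by €574.75.

Market A: pre-tax P* = €38, Q* = 272; post-tax Q = 211.5; deadweight loss = €665.5.
Market B: pre-tax P* = €27, Q* = 141; post-tax Q = 132.75; deadweight loss = €90.75.
Difference: €665.5 vs €90.75 → market A is larger by €574.75.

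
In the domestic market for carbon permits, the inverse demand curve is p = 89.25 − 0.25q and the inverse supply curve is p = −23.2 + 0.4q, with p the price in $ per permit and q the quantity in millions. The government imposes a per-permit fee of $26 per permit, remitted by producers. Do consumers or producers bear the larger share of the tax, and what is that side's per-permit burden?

Inverting to q(p) form: qd = 357 − 4p; qs = 2.5p + 58.
Before the tax: set 357 − 4p = 2.5p + 58 → p* = $46, q* = 173.
With the tax collected from producers, supply shifts: qs = 2.5(p − 26) + 58.
New equilibrium: consumers pay $56, producers receive $30, q = 133. (Wedge: pb − ps = 26.)
Per-permit burden: consumers $10, producers $16.
Producers take the larger share because supply is less price-elastic here (demand slope 4 vs supply slope 2.5).
The less price-elastic side of the market bears the larger share of a per-unit tax.

Producers bear the larger share: $16 per permit.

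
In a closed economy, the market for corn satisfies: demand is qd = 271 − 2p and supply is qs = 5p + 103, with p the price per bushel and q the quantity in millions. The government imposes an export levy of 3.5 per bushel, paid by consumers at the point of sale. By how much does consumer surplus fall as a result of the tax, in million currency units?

Consumer surplus falls by 551.25 million.

Before the tax: set 271 − 2p = 5p + 103 → p* = 24, q* = 223.
With the tax collected from consumers, demand (in seller-price terms) shifts: qd = 271 − 2(p + 3.5).
Solving gives q = 218 with consumers paying 26.5 and sellers receiving 23 (the 3.5 wedge).
ΔCS is the trapezoid between Q = 218 and Q = 223 of height 2.5: ½ · (223 + 218) · 2.5 = 551.25.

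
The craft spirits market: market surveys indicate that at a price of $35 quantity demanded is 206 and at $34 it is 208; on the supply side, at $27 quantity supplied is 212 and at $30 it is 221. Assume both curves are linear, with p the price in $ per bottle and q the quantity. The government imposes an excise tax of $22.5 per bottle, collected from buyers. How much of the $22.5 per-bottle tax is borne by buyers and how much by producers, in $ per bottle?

Demand slope: (208 − 206)/(34 − 35) = -2, so qd = 276 − 2p.
Supply slope: (221 − 212)/(30 − 27) = 3, so qs = 3p + 131.
Before the tax: set 276 − 2p = 3p + 131 → p* = $29, q* = 218.
With the tax collected from buyers, demand (in seller-price terms) shifts: qd = 276 − 2(p + 22.5).
New equilibrium: buyers pay $42.5, producers receive $20, q = 191. (Wedge: pb − ps = 22.5.)
Burden on buyers: $13.5; on producers: $9. (They sum to $22.5.)

Buyers bear $13.5 per bottle; producers bear $9 per bottle.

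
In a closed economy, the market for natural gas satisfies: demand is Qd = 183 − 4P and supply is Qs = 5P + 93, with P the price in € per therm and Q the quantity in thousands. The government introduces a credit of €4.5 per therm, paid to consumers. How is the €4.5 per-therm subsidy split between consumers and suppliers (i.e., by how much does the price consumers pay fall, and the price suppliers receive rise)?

Without the subsidy, 183 − 4P = 5P + 93 gives 9P = 90, so P* = €10 and Q* = 143.
With a per-unit subsidy paid to consumers, each effectively pays P − 4.5, so demand becomes Qd = 183 − 4(P − 4.5).
Solving gives Q = 153 with consumers paying €7.5 and suppliers receiving €12 (the €4.5 wedge).
Gain to consumers: €2.5; to suppliers: €2. (They sum to €4.5.)

Consumers gain €2.5 per therm; suppliers gain €2 per therm.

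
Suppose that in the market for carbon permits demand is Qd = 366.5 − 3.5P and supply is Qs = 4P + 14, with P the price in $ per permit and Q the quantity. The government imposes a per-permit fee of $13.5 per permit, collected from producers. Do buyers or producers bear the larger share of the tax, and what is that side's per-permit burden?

Buyers bear the larger share: $7.2 per permit.

Before the tax: set 366.5 − 3.5P = 4P + 14 → P* = $47, Q* = 202.
With the tax collected from producers, supply shifts: Qs = 4(P − 13.5) + 14.
New equilibrium: buyers pay $54.2, producers receive $40.7, Q = 176.8. (Wedge: Pb − Ps = 13.5.)
Per-permit burden: buyers $7.2, producers $6.3.
Buyers take the larger share because demand is less price-elastic here (demand slope 3.5 vs supply slope 4).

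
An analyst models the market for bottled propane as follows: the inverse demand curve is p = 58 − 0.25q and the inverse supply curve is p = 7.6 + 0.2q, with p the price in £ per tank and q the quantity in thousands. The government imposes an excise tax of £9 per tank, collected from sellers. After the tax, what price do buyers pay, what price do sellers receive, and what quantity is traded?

Rewrite in direct form: qd = 232 − 4p and qs = 5p − 38.
Without the tax, 232 − 4p = 5p − 38 gives 9p = 270, so p* = £30 and q* = 112.
With the tax collected from sellers, supply shifts: qs = 5(p − 9) − 38.
Solving gives q = 92 with buyers paying £35 and sellers receiving £26 (the £9 wedge).

Buyers pay £35; sellers receive £26; quantity = 92.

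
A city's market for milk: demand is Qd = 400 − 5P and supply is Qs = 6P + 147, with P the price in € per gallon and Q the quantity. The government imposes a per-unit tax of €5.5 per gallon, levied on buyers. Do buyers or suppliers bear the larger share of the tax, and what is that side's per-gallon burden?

Buyers bear the larger share: €3 per gallon.

Without the tax, 400 − 5P = 6P + 147 gives 11P = 253, so P* = €23 and Q* = 285.
With the tax collected from buyers, demand (in seller-price terms) shifts: Qd = 400 − 5(P + 5.5).
Solving gives Q = 270 with buyers paying €26 and suppliers receiving €20.5 (the €5.5 wedge).
Per-gallon burden: buyers €3, suppliers €2.5.
Buyers take the larger share because demand is less price-elastic here (demand slope 5 vs supply slope 6).
The less price-elastic side of the market bears the larger share of a per-unit tax.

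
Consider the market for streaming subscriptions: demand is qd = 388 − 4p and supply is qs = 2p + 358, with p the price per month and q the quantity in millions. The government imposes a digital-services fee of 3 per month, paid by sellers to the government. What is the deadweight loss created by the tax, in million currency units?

Before the tax: set 388 − 4p = 2p + 358 → p* = 5, q* = 368.
With the tax collected from sellers, supply shifts: qs = 2(p − 3) + 358.
New equilibrium: consumers pay 6, sellers receive 3, q = 364. (Wedge: pb − ps = 3.)
Quantity falls by |ΔQ| = |368 − 364| = 4.
DWL = ½ · t · |ΔQ| = ½ · 3 · 4 = 6.

Deadweight loss = 6 million.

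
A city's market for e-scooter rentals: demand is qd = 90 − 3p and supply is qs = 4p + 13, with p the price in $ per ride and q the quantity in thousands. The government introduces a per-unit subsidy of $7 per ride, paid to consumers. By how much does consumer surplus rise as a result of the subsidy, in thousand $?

Before the subsidy: set 90 − 3p = 4p + 13 → p* = $11, q* = 57.
With a per-unit subsidy paid to consumers, each effectively pays p − 7, so demand becomes qd = 90 − 3(p − 7).
New equilibrium: consumers pay $7, suppliers receive $14, q = 69. (Wedge: pb − ps = −7.)
ΔCS is the trapezoid between Q = 69 and Q = 57 of height $4: ½ · (57 + 69) · 4 = $252.

Consumer surplus rises by $252 thousand.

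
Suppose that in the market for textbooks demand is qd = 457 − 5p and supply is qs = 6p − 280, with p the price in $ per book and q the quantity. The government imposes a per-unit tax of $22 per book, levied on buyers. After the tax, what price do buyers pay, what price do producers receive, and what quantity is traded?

Buyers pay $79; producers receive $57; quantity = 62.

Before the tax: set 457 − 5p = 6p − 280 → p* = $67, q* = 122.
With the tax collected from buyers, demand (in seller-price terms) shifts: qd = 457 − 5(p + 22).
Solving gives q = 62 with buyers paying $79 and producers receiving $57 (the $22 wedge).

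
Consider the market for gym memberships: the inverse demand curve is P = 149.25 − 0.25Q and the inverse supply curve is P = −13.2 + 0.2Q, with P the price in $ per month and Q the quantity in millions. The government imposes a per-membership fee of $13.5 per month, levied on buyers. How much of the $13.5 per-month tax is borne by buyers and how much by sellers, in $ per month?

Inverting to Q(P) form: Qd = 597 − 4P; Qs = 5P + 66.
Before the tax: set 597 − 4P = 5P + 66 → P* = $59, Q* = 361.
With the tax collected from buyers, demand (in seller-price terms) shifts: Qd = 597 − 4(P + 13.5).
New equilibrium: buyers pay $66.5, sellers receive $53, Q = 331. (Wedge: Pb − Ps = 13.5.)
Burden on buyers: $7.5; on sellers: $6. (They sum to $13.5.)
The less price-elastic side of the market bears the larger share of a per-unit tax.

Buyers bear $7.5 per month; sellers bear $6 per month.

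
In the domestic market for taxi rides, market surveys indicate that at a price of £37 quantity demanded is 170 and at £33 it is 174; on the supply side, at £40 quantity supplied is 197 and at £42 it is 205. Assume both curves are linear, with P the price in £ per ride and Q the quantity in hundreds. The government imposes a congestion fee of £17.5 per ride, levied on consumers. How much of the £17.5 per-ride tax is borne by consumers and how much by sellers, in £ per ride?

Demand slope: (174 − 170)/(33 − 37) = -1, so Qd = 207 − P.
Supply slope: (205 − 197)/(42 − 40) = 4, so Qs = 4P + 37.
Before the tax: set 207 − P = 4P + 37 → P* = £34, Q* = 173.
With the tax collected from consumers, demand (in seller-price terms) shifts: Qd = 207 − (P + 17.5).
Solving gives Q = 159 with consumers paying £48 and sellers receiving £30.5 (the £17.5 wedge).
Burden on consumers: £14; on sellers: £3.5. (They sum to £17.5.)
The less price-elastic side of the market bears the larger share of a per-unit tax.

Consumers bear £14 per ride; sellers bear £3.5 per ride.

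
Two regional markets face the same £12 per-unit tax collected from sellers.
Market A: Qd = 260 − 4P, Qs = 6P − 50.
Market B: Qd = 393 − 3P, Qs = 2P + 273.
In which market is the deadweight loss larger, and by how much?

Market A: pre-tax P* = £31, Q* = 136; post-tax Q = 107.2; deadweight loss = £172.8.
Market B: pre-tax P* = £24, Q* = 321; post-tax Q = 306.6; deadweight loss = £86.4.
Difference: £172.8 vs £86.4 → market A is larger by £86.4.

Market A, by £86.4.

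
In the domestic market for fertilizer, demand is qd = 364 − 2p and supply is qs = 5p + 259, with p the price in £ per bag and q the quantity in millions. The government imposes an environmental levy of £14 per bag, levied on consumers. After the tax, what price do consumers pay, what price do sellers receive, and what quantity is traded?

Consumers pay £25; sellers receive £11; quantity = 314.

Without the tax, 364 − 2p = 5p + 259 gives 7p = 105, so p* = £15 and q* = 334.
With the tax collected from consumers, demand (in seller-price terms) shifts: qd = 364 − 2(p + 14).
Solving gives q = 314 with consumers paying £25 and sellers receiving £11 (the £14 wedge).
The less price-elastic side of the market bears the larger share of a per-unit tax.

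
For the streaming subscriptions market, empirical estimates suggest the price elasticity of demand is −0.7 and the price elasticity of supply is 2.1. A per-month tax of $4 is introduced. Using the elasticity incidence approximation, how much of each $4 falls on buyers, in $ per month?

Buyers bear ≈ $3 per month.

Incidence ratio: buyers' share ≈ εs / (εs + |εd|) = 2.1 / (2.1 + 0.7) = 0.75.
So buyers bear ≈ 0.75 × $4 = $3; sellers bear $1.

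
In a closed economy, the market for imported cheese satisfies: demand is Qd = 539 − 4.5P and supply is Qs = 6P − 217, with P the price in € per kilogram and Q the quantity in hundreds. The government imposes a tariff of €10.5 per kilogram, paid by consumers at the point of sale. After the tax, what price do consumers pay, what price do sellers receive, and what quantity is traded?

Before the tax: set 539 − 4.5P = 6P − 217 → P* = €72, Q* = 215.
With the tax collected from consumers, demand (in seller-price terms) shifts: Qd = 539 − 4.5(P + 10.5).
Solving gives Q = 188 with consumers paying €78 and sellers receiving €67.5 (the €10.5 wedge).
The less price-elastic side of the market bears the larger share of a per-unit tax.

Consumers pay €78; sellers receive €67.5; quantity = 188.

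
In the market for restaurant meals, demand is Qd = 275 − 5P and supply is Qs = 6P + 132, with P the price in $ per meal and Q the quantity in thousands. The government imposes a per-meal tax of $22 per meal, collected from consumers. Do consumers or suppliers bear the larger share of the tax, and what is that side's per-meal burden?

Before the tax: set 275 − 5P = 6P + 132 → P* = $13, Q* = 210.
With the tax collected from consumers, demand (in seller-price terms) shifts: Qd = 275 − 5(P + 22).
Solving gives Q = 150 with consumers paying $25 and suppliers receiving $3 (the $22 wedge).
Per-meal burden: consumers $12, suppliers $10.
Consumers take the larger share because demand is less price-elastic here (demand slope 5 vs supply slope 6).
The less price-elastic side of the market bears the larger share of a per-unit tax.

Consumers bear the larger share: $12 per meal.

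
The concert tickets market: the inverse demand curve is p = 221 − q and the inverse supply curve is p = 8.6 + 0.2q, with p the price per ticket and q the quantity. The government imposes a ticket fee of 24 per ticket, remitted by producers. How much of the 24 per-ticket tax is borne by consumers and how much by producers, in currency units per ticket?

Inverting to q(p) form: qd = 221 − p; qs = 5p − 43.
Without the tax, 221 − p = 5p − 43 gives 6p = 264, so p* = 44 and q* = 177.
With the tax collected from producers, supply shifts: qs = 5(p − 24) − 43.
Solving gives q = 157 with consumers paying 64 and producers receiving 40 (the 24 wedge).
Burden on consumers: 20; on producers: 4. (They sum to 24.)

Consumers bear 20 per ticket; producers bear 4 per ticket.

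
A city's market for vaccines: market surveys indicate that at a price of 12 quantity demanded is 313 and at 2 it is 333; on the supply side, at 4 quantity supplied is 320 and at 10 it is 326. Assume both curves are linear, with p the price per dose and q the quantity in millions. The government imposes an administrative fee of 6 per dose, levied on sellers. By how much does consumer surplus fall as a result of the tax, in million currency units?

Demand slope: (333 − 313)/(2 − 12) = -2, so qd = 337 − 2p.
Supply slope: (326 − 320)/(10 − 4) = 1, so qs = p + 316.
Before the tax: set 337 − 2p = p + 316 → p* = 7, q* = 323.
With the tax collected from sellers, supply shifts: qs = (p − 6) + 316.
Solving gives q = 319 with consumers paying 9 and sellers receiving 3 (the 6 wedge).
ΔCS is the trapezoid between Q = 319 and Q = 323 of height 2: ½ · (323 + 319) · 2 = 642.

Consumer surplus falls by 642 million.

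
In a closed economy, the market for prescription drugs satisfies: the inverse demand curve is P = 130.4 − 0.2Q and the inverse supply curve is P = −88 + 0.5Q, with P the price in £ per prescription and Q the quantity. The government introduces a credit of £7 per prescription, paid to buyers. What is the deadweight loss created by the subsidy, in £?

Inverting to Q(P) form: Qd = 652 − 5P; Qs = 2P + 176.
Before the subsidy: set 652 − 5P = 2P + 176 → P* = £68, Q* = 312.
With a per-unit subsidy paid to buyers, each effectively pays P − 7, so demand becomes Qd = 652 − 5(P − 7).
New equilibrium: buyers pay £66, sellers receive £73, Q = 322. (Wedge: Pb − Ps = −7.)
Quantity rises by |ΔQ| = |312 − 322| = 10.
DWL = ½ · t · |ΔQ| = ½ · 7 · 10 = £35.

Deadweight loss = £35.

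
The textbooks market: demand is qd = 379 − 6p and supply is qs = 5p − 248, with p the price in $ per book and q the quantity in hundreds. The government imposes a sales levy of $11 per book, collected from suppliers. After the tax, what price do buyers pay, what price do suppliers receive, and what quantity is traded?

Buyers pay $62; suppliers receive $51; quantity = 7.

Without the tax, 379 − 6p = 5p − 248 gives 11p = 627, so p* = $57 and q* = 37.
With the tax collected from suppliers, supply shifts: qs = 5(p − 11) − 248.
Solving gives q = 7 with buyers paying $62 and suppliers receiving $51 (the $11 wedge).
The less price-elastic side of the market bears the larger share of a per-unit tax.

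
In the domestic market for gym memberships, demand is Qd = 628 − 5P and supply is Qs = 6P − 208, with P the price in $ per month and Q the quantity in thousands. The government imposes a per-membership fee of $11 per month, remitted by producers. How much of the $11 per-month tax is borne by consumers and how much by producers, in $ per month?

Without the tax, 628 − 5P = 6P − 208 gives 11P = 836, so P* = $76 and Q* = 248.
With the tax collected from producers, supply shifts: Qs = 6(P − 11) − 208.
New equilibrium: consumers pay $82, producers receive $71, Q = 218. (Wedge: Pb − Ps = 11.)
Burden on consumers: $6; on producers: $5. (They sum to $11.)

Consumers bear $6 per month; producers bear $5 per month.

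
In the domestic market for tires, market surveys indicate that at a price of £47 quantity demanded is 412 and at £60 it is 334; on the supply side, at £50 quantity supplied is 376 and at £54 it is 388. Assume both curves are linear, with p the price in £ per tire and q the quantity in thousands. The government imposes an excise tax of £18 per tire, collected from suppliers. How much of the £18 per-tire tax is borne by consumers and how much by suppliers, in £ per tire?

Demand slope: (334 − 412)/(60 − 47) = -6, so qd = 694 − 6p.
Supply slope: (388 − 376)/(54 − 50) = 3, so qs = 3p + 226.
Before the tax: set 694 − 6p = 3p + 226 → p* = £52, q* = 382.
With the tax collected from suppliers, supply shifts: qs = 3(p − 18) + 226.
New equilibrium: consumers pay £58, suppliers receive £40, q = 346. (Wedge: pb − ps = 18.)
Burden on consumers: £6; on suppliers: £12. (They sum to £18.)
The less price-elastic side of the market bears the larger share of a per-unit tax.

Consumers bear £6 per tire; suppliers bear £12 per tire.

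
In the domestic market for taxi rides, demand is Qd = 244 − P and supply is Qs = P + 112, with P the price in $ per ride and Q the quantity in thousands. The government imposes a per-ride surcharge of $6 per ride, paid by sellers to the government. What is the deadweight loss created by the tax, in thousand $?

Deadweight loss = $9 thousand.

Before the tax: set 244 − P = P + 112 → P* = $66, Q* = 178.
With the tax collected from sellers, supply shifts: Qs = (P − 6) + 112.
New equilibrium: consumers pay $69, sellers receive $63, Q = 175. (Wedge: Pb − Ps = 6.)
Quantity falls by |ΔQ| = |178 − 175| = 3.
DWL = ½ · t · |ΔQ| = ½ · 6 · 3 = $9.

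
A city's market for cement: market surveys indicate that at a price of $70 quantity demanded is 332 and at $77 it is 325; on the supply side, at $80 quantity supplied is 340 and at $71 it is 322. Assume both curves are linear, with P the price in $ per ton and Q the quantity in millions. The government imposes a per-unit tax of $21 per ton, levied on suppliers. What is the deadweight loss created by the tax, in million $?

Demand slope: (325 − 332)/(77 − 70) = -1, so Qd = 402 − P.
Supply slope: (322 − 340)/(71 − 80) = 2, so Qs = 2P + 180.
Before the tax: set 402 − P = 2P + 180 → P* = $74, Q* = 328.
With the tax collected from suppliers, supply shifts: Qs = 2(P − 21) + 180.
New equilibrium: buyers pay $88, suppliers receive $67, Q = 314. (Wedge: Pb − Ps = 21.)
Quantity falls by |ΔQ| = |328 − 314| = 14.
DWL = ½ · t · |ΔQ| = ½ · 21 · 14 = $147.

Deadweight loss = $147 million.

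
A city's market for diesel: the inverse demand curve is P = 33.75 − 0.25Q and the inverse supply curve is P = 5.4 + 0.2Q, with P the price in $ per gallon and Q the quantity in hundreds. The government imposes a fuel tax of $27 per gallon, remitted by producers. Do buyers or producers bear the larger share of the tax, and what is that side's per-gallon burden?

Rewrite in direct form: Qd = 135 − 4P and Qs = 5P − 27.
Without the tax, 135 − 4P = 5P − 27 gives 9P = 162, so P* = $18 and Q* = 63.
With the tax collected from producers, supply shifts: Qs = 5(P − 27) − 27.
New equilibrium: buyers pay $33, producers receive $6, Q = 3. (Wedge: Pb − Ps = 27.)
Per-gallon burden: buyers $15, producers $12.
Buyers take the larger share because demand is less price-elastic here (demand slope 4 vs supply slope 5).

Buyers bear the larger share: $15 per gallon.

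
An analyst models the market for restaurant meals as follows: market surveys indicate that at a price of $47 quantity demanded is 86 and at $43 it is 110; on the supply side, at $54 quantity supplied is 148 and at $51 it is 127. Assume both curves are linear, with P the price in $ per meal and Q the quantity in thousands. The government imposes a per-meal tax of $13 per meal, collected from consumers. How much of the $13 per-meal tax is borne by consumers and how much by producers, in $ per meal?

Demand slope: (110 − 86)/(43 − 47) = -6, so Qd = 368 − 6P.
Supply slope: (127 − 148)/(51 − 54) = 7, so Qs = 7P − 230.
Before the tax: set 368 − 6P = 7P − 230 → P* = $46, Q* = 92.
With the tax collected from consumers, demand (in seller-price terms) shifts: Qd = 368 − 6(P + 13).
New equilibrium: consumers pay $53, producers receive $40, Q = 50. (Wedge: Pb − Ps = 13.)
Burden on consumers: $7; on producers: $6. (They sum to $13.)
The less price-elastic side of the market bears the larger share of a per-unit tax.

Consumers bear $7 per meal; producers bear $6 per meal.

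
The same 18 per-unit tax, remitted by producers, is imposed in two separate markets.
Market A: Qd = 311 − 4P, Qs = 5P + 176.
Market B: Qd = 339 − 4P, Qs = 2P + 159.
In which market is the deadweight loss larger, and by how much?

Market A: pre-tax P* = 15, Q* = 251; post-tax Q = 211; deadweight loss = 360.
Market B: pre-tax P* = 30, Q* = 219; post-tax Q = 195; deadweight loss = 216.
Difference: 360 vs 216 → market A is larger by 144.

Market A, by 144.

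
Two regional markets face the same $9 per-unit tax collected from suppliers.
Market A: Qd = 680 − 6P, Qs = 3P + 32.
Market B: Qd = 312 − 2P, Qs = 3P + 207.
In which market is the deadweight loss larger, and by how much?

Market A: pre-tax P* = $72, Q* = 248; post-tax Q = 230; deadweight loss = $81.
Market B: pre-tax P* = $21, Q* = 270; post-tax Q = 259.2; deadweight loss = $48.6.
Difference: $81 vs $48.6 → market A is larger by $32.4.

Market A, by $32.4.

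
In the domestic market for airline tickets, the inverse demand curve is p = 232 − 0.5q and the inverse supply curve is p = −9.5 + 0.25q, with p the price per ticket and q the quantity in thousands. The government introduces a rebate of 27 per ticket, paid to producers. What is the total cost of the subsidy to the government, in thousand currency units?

Rewrite in direct form: qd = 464 − 2p and qs = 4p + 38.
Without the subsidy, 464 − 2p = 4p + 38 gives 6p = 426, so p* = 71 and q* = 322.
With a per-unit subsidy paid to producers, each receives p + 27 per unit sold, so supply becomes qs = 4(p + 27) + 38.
Solving gives q = 358 with buyers paying 53 and producers receiving 80 (the 27 wedge).
Outlay = t · Q = 27 · 358 = 9666.

Government outlay = 9666 thousand.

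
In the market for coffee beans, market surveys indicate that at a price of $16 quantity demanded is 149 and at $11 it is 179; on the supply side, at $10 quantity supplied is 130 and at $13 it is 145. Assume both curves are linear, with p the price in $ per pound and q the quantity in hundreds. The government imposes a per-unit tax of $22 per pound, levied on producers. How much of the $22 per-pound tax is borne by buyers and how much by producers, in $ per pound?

Demand slope: (179 − 149)/(11 − 16) = -6, so qd = 245 − 6p.
Supply slope: (145 − 130)/(13 − 10) = 5, so qs = 5p + 80.
Before the tax: set 245 − 6p = 5p + 80 → p* = $15, q* = 155.
With the tax collected from producers, supply shifts: qs = 5(p − 22) + 80.
New equilibrium: buyers pay $25, producers receive $3, q = 95. (Wedge: pb − ps = 22.)
Burden on buyers: $10; on producers: $12. (They sum to $22.)
The less price-elastic side of the market bears the larger share of a per-unit tax.

Buyers bear $10 per pound; producers bear $12 per pound.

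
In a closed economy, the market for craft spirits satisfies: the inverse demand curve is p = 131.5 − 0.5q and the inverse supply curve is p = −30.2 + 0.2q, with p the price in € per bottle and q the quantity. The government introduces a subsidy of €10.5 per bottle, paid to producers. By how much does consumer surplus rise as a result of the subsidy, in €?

Rewrite in direct form: qd = 263 − 2p and qs = 5p + 151.
Before the subsidy: set 263 − 2p = 5p + 151 → p* = €16, q* = 231.
With a per-unit subsidy paid to producers, each receives p + 10.5 per unit sold, so supply becomes qs = 5(p + 10.5) + 151.
Solving gives q = 246 with buyers paying €8.5 and producers receiving €19 (the €10.5 wedge).
ΔCS is the trapezoid between Q = 246 and Q = 231 of height €7.5: ½ · (231 + 246) · 7.5 = €1788.75.

Consumer surplus rises by €1788.75.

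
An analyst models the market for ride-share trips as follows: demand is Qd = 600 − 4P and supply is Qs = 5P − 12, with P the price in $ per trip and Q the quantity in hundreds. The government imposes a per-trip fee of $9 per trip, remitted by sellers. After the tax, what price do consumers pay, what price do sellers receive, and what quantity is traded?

Without the tax, 600 − 4P = 5P − 12 gives 9P = 612, so P* = $68 and Q* = 328.
With the tax collected from sellers, supply shifts: Qs = 5(P − 9) − 12.
Solving gives Q = 308 with consumers paying $73 and sellers receiving $64 (the $9 wedge).

Consumers pay $73; sellers receive $64; quantity = 308.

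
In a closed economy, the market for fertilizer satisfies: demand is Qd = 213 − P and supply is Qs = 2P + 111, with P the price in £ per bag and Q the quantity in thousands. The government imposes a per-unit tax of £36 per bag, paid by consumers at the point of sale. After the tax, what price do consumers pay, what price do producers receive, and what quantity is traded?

Before the tax: set 213 − P = 2P + 111 → P* = £34, Q* = 179.
With the tax collected from consumers, demand (in seller-price terms) shifts: Qd = 213 − (P + 36).
New equilibrium: consumers pay £58, producers receive £22, Q = 155. (Wedge: Pb − Ps = 36.)
The less price-elastic side of the market bears the larger share of a per-unit tax.

Consumers pay £58; producers receive £22; quantity = 155.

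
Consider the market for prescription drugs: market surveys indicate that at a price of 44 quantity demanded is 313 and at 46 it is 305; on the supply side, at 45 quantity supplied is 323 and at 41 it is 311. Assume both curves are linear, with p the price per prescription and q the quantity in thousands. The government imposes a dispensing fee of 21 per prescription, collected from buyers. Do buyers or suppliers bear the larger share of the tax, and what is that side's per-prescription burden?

Demand slope: (305 − 313)/(46 − 44) = -4, so qd = 489 − 4p.
Supply slope: (311 − 323)/(41 − 45) = 3, so qs = 3p + 188.
Without the tax, 489 − 4p = 3p + 188 gives 7p = 301, so p* = 43 and q* = 317.
With the tax collected from buyers, demand (in seller-price terms) shifts: qd = 489 − 4(p + 21).
Solving gives q = 281 with buyers paying 52 and suppliers receiving 31 (the 21 wedge).
Per-prescription burden: buyers 9, suppliers 12.
Suppliers take the larger share because supply is less price-elastic here (demand slope 4 vs supply slope 3).
The less price-elastic side of the market bears the larger share of a per-unit tax.

Suppliers bear the larger share: 12 per prescription.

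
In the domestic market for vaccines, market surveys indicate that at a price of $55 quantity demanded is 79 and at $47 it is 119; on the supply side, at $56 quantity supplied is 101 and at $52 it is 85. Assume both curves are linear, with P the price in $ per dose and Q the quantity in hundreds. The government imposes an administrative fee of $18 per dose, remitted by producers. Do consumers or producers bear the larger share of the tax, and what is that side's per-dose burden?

Producers bear the larger share: $10 per dose.

Demand slope: (119 − 79)/(47 − 55) = -5, so Qd = 354 − 5P.
Supply slope: (85 − 101)/(52 − 56) = 4, so Qs = 4P − 123.
Before the tax: set 354 − 5P = 4P − 123 → P* = $53, Q* = 89.
With the tax collected from producers, supply shifts: Qs = 4(P − 18) − 123.
Solving gives Q = 49 with consumers paying $61 and producers receiving $43 (the $18 wedge).
Per-dose burden: consumers $8, producers $10.
Producers take the larger share because supply is less price-elastic here (demand slope 5 vs supply slope 4).
The less price-elastic side of the market bears the larger share of a per-unit tax.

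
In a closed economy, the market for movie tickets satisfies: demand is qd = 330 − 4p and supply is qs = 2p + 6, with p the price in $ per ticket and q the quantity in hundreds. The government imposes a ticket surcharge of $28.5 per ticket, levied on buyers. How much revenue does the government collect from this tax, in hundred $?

Without the tax, 330 − 4p = 2p + 6 gives 6p = 324, so p* = $54 and q* = 114.
With the tax collected from buyers, demand (in seller-price terms) shifts: qd = 330 − 4(p + 28.5).
New equilibrium: buyers pay $63.5, suppliers receive $35, q = 76. (Wedge: pb − ps = 28.5.)
Revenue = t · Q = 28.5 · 76 = $2166.

Tax revenue = $2166 hundred.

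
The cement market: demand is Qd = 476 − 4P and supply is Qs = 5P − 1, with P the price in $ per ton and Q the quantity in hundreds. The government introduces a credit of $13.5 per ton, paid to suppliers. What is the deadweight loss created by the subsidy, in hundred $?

Before the subsidy: set 476 − 4P = 5P − 1 → P* = $53, Q* = 264.
With a per-unit subsidy paid to suppliers, each receives P + 13.5 per unit sold, so supply becomes Qs = 5(P + 13.5) − 1.
Solving gives Q = 294 with buyers paying $45.5 and suppliers receiving $59 (the $13.5 wedge).
Quantity rises by |ΔQ| = |264 − 294| = 30.
DWL = ½ · t · |ΔQ| = ½ · 13.5 · 30 = $202.5.

Deadweight loss = $202.5 hundred.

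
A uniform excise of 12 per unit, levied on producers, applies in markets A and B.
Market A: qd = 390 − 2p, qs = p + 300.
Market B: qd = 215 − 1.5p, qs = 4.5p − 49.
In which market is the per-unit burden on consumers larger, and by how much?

Market A: pre-tax p* = 30, q* = 330; post-tax q = 322; per-unit burden on consumers = 4.
Market B: pre-tax p* = 44, q* = 149; post-tax q = 135.5; per-unit burden on consumers = 9.
Difference: 4 vs 9 → market B is larger by 5.

Market B, by 5.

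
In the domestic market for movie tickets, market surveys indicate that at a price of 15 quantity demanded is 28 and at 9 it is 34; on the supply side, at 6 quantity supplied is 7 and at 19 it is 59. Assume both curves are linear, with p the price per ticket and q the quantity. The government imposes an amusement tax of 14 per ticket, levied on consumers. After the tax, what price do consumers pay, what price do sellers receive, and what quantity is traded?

Consumers pay 23.2; sellers receive 9.2; quantity = 19.8.

Demand slope: (34 − 28)/(9 − 15) = -1, so qd = 43 − p.
Supply slope: (59 − 7)/(19 − 6) = 4, so qs = 4p − 17.
Before the tax: set 43 − p = 4p − 17 → p* = 12, q* = 31.
With the tax collected from consumers, demand (in seller-price terms) shifts: qd = 43 − (p + 14).
Solving gives q = 19.8 with consumers paying 23.2 and sellers receiving 9.2 (the 14 wedge).
The less price-elastic side of the market bears the larger share of a per-unit tax.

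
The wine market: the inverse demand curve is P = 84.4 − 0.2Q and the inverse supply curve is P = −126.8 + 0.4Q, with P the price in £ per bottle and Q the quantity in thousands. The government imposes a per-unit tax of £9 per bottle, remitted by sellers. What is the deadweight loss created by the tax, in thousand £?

Inverting to Q(P) form: Qd = 422 − 5P; Qs = 2.5P + 317.
Without the tax, 422 − 5P = 2.5P + 317 gives 7.5P = 105, so P* = £14 and Q* = 352.
With the tax collected from sellers, supply shifts: Qs = 2.5(P − 9) + 317.
New equilibrium: buyers pay £17, sellers receive £8, Q = 337. (Wedge: Pb − Ps = 9.)
Quantity falls by |ΔQ| = |352 − 337| = 15.
DWL = ½ · t · |ΔQ| = ½ · 9 · 15 = £67.5.

Deadweight loss = £67.5 thousand.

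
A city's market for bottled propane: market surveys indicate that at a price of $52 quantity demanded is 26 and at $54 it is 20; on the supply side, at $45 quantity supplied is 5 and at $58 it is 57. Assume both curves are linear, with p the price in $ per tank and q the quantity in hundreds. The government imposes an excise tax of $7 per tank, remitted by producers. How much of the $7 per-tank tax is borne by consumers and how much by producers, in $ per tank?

Demand slope: (20 − 26)/(54 − 52) = -3, so qd = 182 − 3p.
Supply slope: (57 − 5)/(58 − 45) = 4, so qs = 4p − 175.
Before the tax: set 182 − 3p = 4p − 175 → p* = $51, q* = 29.
With the tax collected from producers, supply shifts: qs = 4(p − 7) − 175.
Solving gives q = 17 with consumers paying $55 and producers receiving $48 (the $7 wedge).
Burden on consumers: $4; on producers: $3. (They sum to $7.)
The less price-elastic side of the market bears the larger share of a per-unit tax.

Consumers bear $4 per tank; producers bear $3 per tank.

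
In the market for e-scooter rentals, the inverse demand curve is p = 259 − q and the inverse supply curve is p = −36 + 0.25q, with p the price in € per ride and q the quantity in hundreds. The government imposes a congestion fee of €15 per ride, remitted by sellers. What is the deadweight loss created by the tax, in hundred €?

Deadweight loss = €90 hundred.

Inverting to q(p) form: qd = 259 − p; qs = 4p + 144.
Without the tax, 259 − p = 4p + 144 gives 5p = 115, so p* = €23 and q* = 236.
With the tax collected from sellers, supply shifts: qs = 4(p − 15) + 144.
New equilibrium: buyers pay €35, sellers receive €20, q = 224. (Wedge: pb − ps = 15.)
Quantity falls by |ΔQ| = |236 − 224| = 12.
DWL = ½ · t · |ΔQ| = ½ · 15 · 12 = €90.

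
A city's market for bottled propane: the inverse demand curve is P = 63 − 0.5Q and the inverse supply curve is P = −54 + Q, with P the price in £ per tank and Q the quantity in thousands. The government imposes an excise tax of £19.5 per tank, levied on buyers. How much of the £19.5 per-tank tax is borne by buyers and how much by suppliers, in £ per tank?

Inverting to Q(P) form: Qd = 126 − 2P; Qs = P + 54.
Without the tax, 126 − 2P = P + 54 gives 3P = 72, so P* = £24 and Q* = 78.
With the tax collected from buyers, demand (in seller-price terms) shifts: Qd = 126 − 2(P + 19.5).
New equilibrium: buyers pay £30.5, suppliers receive £11, Q = 65. (Wedge: Pb − Ps = 19.5.)
Burden on buyers: £6.5; on suppliers: £13. (They sum to £19.5.)

Buyers bear £6.5 per tank; suppliers bear £13 per tank.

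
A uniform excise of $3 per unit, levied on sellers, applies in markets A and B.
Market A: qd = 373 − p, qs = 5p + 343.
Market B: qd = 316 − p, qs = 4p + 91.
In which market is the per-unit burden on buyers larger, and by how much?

Market A: pre-tax p* = $5, q* = 368; post-tax q = 365.5; per-unit burden on buyers = $2.5.
Market B: pre-tax p* = $45, q* = 271; post-tax q = 268.6; per-unit burden on buyers = $2.4.
Difference: $2.5 vs $2.4 → market A is larger by $0.1.

Market A, by $0.1.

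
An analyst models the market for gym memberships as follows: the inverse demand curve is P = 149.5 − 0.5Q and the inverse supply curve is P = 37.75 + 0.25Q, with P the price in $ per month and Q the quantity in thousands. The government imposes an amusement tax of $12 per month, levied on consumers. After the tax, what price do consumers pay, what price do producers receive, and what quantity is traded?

Inverting to Q(P) form: Qd = 299 − 2P; Qs = 4P − 151.
Without the tax, 299 − 2P = 4P − 151 gives 6P = 450, so P* = $75 and Q* = 149.
With the tax collected from consumers, demand (in seller-price terms) shifts: Qd = 299 − 2(P + 12).
New equilibrium: consumers pay $83, producers receive $71, Q = 133. (Wedge: Pb − Ps = 12.)
The less price-elastic side of the market bears the larger share of a per-unit tax.

Consumers pay $83; producers receive $71; quantity = 133.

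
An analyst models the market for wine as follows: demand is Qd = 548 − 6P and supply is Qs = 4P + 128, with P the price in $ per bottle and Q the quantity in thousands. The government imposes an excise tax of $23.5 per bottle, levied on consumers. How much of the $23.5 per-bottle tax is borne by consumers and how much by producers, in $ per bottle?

Without the tax, 548 − 6P = 4P + 128 gives 10P = 420, so P* = $42 and Q* = 296.
With the tax collected from consumers, demand (in seller-price terms) shifts: Qd = 548 − 6(P + 23.5).
New equilibrium: consumers pay $51.4, producers receive $27.9, Q = 239.6. (Wedge: Pb − Ps = 23.5.)
Burden on consumers: $9.4; on producers: $14.1. (They sum to $23.5.)

Consumers bear $9.4 per bottle; producers bear $14.1 per bottle.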